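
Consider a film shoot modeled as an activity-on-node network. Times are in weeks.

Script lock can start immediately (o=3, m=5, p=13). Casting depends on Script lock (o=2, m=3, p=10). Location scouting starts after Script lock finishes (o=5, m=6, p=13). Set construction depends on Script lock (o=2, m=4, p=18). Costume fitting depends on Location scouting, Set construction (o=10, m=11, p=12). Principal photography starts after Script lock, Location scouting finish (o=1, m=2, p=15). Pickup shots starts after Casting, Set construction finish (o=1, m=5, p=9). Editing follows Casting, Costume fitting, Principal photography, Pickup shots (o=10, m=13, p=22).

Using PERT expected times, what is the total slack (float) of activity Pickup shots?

7 weeks

te_Script lock = (3 + 4·5 + 13)/6 = 36/6 = 6
te_Casting = (2 + 4·3 + 10)/6 = 24/6 = 4
te_Location scouting = (5 + 4·6 + 13)/6 = 42/6 = 7
te_Set construction = (2 + 4·4 + 18)/6 = 36/6 = 6
te_Costume fitting = (10 + 4·11 + 12)/6 = 66/6 = 11
te_Principal photography = (1 + 4·2 + 15)/6 = 24/6 = 4
te_Pickup shots = (1 + 4·5 + 9)/6 = 30/6 = 5
te_Editing = (10 + 4·13 + 22)/6 = 84/6 = 14

Forward pass:
ES_Script lock = 0; EF_Script lock = 6
ES_Casting = 6; EF_Casting = 6+4 = 10
ES_Location scouting = 6; EF_Location scouting = 6+7 = 13
ES_Set construction = 6; EF_Set construction = 6+6 = 12
ES_Costume fitting = max(EF_Location scouting=13, EF_Set construction=12) = 13; EF_Costume fitting = 13+11 = 24
ES_Principal photography = max(EF_Script lock=6, EF_Location scouting=13) = 13; EF_Principal photography = 13+4 = 17
ES_Pickup shots = max(EF_Casting=10, EF_Set construction=12) = 12; EF_Pickup shots = 12+5 = 17
ES_Editing = max(EF_Casting=10, EF_Costume fitting=24, EF_Principal photography=17, EF_Pickup shots=17) = 24; EF_Editing = 24+14 = 38
Expected project duration μ = 38 weeks. Critical path: Script lock → Location scouting → Costume fitting → Editing.

Backward pass:
LF_Editing = 38; LS_Editing = 38−14 = 24
LF_Pickup shots = LS_Editing = 24; LS_Pickup shots = 24−5 = 19
LF_Principal photography = LS_Editing = 24; LS_Principal photography = 24−4 = 20
LF_Costume fitting = LS_Editing = 24; LS_Costume fitting = 24−11 = 13
LF_Set construction = min(LS_Costume fitting=13, LS_Pickup shots=19) = 13; LS_Set construction = 13−6 = 7
LF_Location scouting = min(LS_Costume fitting=13, LS_Principal photography=20) = 13; LS_Location scouting = 13−7 = 6
LF_Casting = min(LS_Pickup shots=19, LS_Editing=24) = 19; LS_Casting = 19−4 = 15
LF_Script lock = min(LS_Casting=15, LS_Location scouting=6, LS_Set construction=7, LS_Principal photography=20) = 6; LS_Script lock = 6−6 = 0
Slack_Pickup shots = LS_Pickup shots − ES_Pickup shots = 19 − 12 = 7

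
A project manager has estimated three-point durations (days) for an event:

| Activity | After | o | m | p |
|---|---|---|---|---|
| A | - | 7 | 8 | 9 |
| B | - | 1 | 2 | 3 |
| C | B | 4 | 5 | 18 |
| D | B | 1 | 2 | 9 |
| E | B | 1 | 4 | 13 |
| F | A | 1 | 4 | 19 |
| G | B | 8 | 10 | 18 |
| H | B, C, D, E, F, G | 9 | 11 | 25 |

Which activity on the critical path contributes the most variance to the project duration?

F

te_A = (7 + 4·8 + 9)/6 = 48/6 = 8; σ²_A = ((9−7)/6)² = 0.111
te_B = (1 + 4·2 + 3)/6 = 12/6 = 2; σ²_B = ((3−1)/6)² = 0.111
te_C = (4 + 4·5 + 18)/6 = 42/6 = 7; σ²_C = ((18−4)/6)² = 5.444
te_D = (1 + 4·2 + 9)/6 = 18/6 = 3; σ²_D = ((9−1)/6)² = 1.778
te_E = (1 + 4·4 + 13)/6 = 30/6 = 5; σ²_E = ((13−1)/6)² = 4.000
te_F = (1 + 4·4 + 19)/6 = 36/6 = 6; σ²_F = ((19−1)/6)² = 9.000
te_G = (8 + 4·10 + 18)/6 = 66/6 = 11; σ²_G = ((18−8)/6)² = 2.778
te_H = (9 + 4·11 + 25)/6 = 78/6 = 13; σ²_H = ((25−9)/6)² = 7.111

Forward pass:
ES_A = 0; EF_A = 8
ES_B = 0; EF_B = 2
ES_C = 2; EF_C = 2+7 = 9
ES_D = 2; EF_D = 2+3 = 5
ES_E = 2; EF_E = 2+5 = 7
ES_F = 8; EF_F = 8+6 = 14
ES_G = 2; EF_G = 2+11 = 13
ES_H = max(EF_B=2, EF_C=9, EF_D=5, EF_E=7, EF_F=14, EF_G=13) = 14; EF_H = 14+13 = 27
Expected project duration μ = 27 days. Critical path: A → F → H.

Variances on critical path: σ²_A=0.111, σ²_F=9.000, σ²_H=7.111.
Largest is σ²_F = 9.000.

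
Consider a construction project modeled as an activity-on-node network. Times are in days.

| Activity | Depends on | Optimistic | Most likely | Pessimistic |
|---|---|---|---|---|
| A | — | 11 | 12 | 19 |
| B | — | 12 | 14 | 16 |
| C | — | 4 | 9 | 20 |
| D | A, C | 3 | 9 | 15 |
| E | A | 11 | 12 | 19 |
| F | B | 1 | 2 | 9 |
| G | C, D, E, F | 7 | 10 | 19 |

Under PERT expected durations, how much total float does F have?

9 days

te_A = (11 + 4·12 + 19)/6 = 78/6 = 13
te_B = (12 + 4·14 + 16)/6 = 84/6 = 14
te_C = (4 + 4·9 + 20)/6 = 60/6 = 10
te_D = (3 + 4·9 + 15)/6 = 54/6 = 9
te_E = (11 + 4·12 + 19)/6 = 78/6 = 13
te_F = (1 + 4·2 + 9)/6 = 18/6 = 3
te_G = (7 + 4·10 + 19)/6 = 66/6 = 11

Forward pass:
ES_A = 0; EF_A = 13
ES_B = 0; EF_B = 14
ES_C = 0; EF_C = 10
ES_D = max(EF_A=13, EF_C=10) = 13; EF_D = 13+9 = 22
ES_E = 13; EF_E = 13+13 = 26
ES_F = 14; EF_F = 14+3 = 17
ES_G = max(EF_C=10, EF_D=22, EF_E=26, EF_F=17) = 26; EF_G = 26+11 = 37
Expected project duration μ = 37 days. Critical path: A → E → G.

Backward pass:
LF_G = 37; LS_G = 37−11 = 26
LF_F = LS_G = 26; LS_F = 26−3 = 23
LF_E = LS_G = 26; LS_E = 26−13 = 13
LF_D = LS_G = 26; LS_D = 26−9 = 17
LF_C = min(LS_D=17, LS_G=26) = 17; LS_C = 17−10 = 7
LF_B = LS_F = 23; LS_B = 23−14 = 9
LF_A = min(LS_D=17, LS_E=13) = 13; LS_A = 13−13 = 0
Slack_F = LS_F − ES_F = 23 − 14 = 9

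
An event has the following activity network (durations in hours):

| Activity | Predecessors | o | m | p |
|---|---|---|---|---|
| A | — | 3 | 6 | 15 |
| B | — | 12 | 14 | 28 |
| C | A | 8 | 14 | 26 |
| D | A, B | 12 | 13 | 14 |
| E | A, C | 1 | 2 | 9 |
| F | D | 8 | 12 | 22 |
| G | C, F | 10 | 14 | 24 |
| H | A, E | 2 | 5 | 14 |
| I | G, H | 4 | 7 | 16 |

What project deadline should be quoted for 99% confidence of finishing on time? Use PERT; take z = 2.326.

te_A = (3 + 4·6 + 15)/6 = 42/6 = 7; σ²_A = ((15−3)/6)² = 4.000
te_B = (12 + 4·14 + 28)/6 = 96/6 = 16; σ²_B = ((28−12)/6)² = 7.111
te_C = (8 + 4·14 + 26)/6 = 90/6 = 15; σ²_C = ((26−8)/6)² = 9.000
te_D = (12 + 4·13 + 14)/6 = 78/6 = 13; σ²_D = ((14−12)/6)² = 0.111
te_E = (1 + 4·2 + 9)/6 = 18/6 = 3; σ²_E = ((9−1)/6)² = 1.778
te_F = (8 + 4·12 + 22)/6 = 78/6 = 13; σ²_F = ((22−8)/6)² = 5.444
te_G = (10 + 4·14 + 24)/6 = 90/6 = 15; σ²_G = ((24−10)/6)² = 5.444
te_H = (2 + 4·5 + 14)/6 = 36/6 = 6; σ²_H = ((14−2)/6)² = 4.000
te_I = (4 + 4·7 + 16)/6 = 48/6 = 8; σ²_I = ((16−4)/6)² = 4.000

Forward pass:
ES_A = 0; EF_A = 7
ES_B = 0; EF_B = 16
ES_C = 7; EF_C = 7+15 = 22
ES_D = max(EF_A=7, EF_B=16) = 16; EF_D = 16+13 = 29
ES_E = max(EF_A=7, EF_C=22) = 22; EF_E = 22+3 = 25
ES_F = 29; EF_F = 29+13 = 42
ES_G = max(EF_C=22, EF_F=42) = 42; EF_G = 42+15 = 57
ES_H = max(EF_A=7, EF_E=25) = 25; EF_H = 25+6 = 31
ES_I = max(EF_G=57, EF_H=31) = 57; EF_I = 57+8 = 65
Expected project duration μ = 65 hours. Critical path: B → D → F → G → I.

Variance along critical path = 7.111 + 0.111 + 5.444 + 5.444 + 4.000 = 22.111; σ = 4.702 hours.
D = μ + z·σ = 65 + 2.326·4.702 = 75.9 hours

75.9 hours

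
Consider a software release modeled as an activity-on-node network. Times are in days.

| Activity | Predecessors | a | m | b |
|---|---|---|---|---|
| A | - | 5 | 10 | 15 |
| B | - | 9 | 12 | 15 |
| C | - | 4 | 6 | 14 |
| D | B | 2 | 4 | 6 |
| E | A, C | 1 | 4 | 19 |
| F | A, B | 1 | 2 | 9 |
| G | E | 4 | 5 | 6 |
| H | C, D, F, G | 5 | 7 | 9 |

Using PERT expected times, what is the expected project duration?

te_A = (5 + 4·10 + 15)/6 = 60/6 = 10
te_B = (9 + 4·12 + 15)/6 = 72/6 = 12
te_C = (4 + 4·6 + 14)/6 = 42/6 = 7
te_D = (2 + 4·4 + 6)/6 = 24/6 = 4
te_E = (1 + 4·4 + 19)/6 = 36/6 = 6
te_F = (1 + 4·2 + 9)/6 = 18/6 = 3
te_G = (4 + 4·5 + 6)/6 = 30/6 = 5
te_H = (5 + 4·7 + 9)/6 = 42/6 = 7

Forward pass:
ES_A = 0; EF_A = 10
ES_B = 0; EF_B = 12
ES_C = 0; EF_C = 7
ES_D = 12; EF_D = 12+4 = 16
ES_E = max(EF_A=10, EF_C=7) = 10; EF_E = 10+6 = 16
ES_F = max(EF_A=10, EF_B=12) = 12; EF_F = 12+3 = 15
ES_G = 16; EF_G = 16+5 = 21
ES_H = max(EF_C=7, EF_D=16, EF_F=15, EF_G=21) = 21; EF_H = 21+7 = 28
Expected project duration μ = 28 days. Critical path: A → E → G → H.

28 days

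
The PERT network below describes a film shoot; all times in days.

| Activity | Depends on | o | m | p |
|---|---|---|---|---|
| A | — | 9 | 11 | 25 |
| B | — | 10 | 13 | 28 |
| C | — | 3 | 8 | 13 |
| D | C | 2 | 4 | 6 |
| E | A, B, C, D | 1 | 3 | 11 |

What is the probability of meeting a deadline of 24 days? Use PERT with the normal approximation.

te_A = (9 + 4·11 + 25)/6 = 78/6 = 13; σ²_A = ((25−9)/6)² = 7.111
te_B = (10 + 4·13 + 28)/6 = 90/6 = 15; σ²_B = ((28−10)/6)² = 9.000
te_C = (3 + 4·8 + 13)/6 = 48/6 = 8; σ²_C = ((13−3)/6)² = 2.778
te_D = (2 + 4·4 + 6)/6 = 24/6 = 4; σ²_D = ((6−2)/6)² = 0.444
te_E = (1 + 4·3 + 11)/6 = 24/6 = 4; σ²_E = ((11−1)/6)² = 2.778

Forward pass:
ES_A = 0; EF_A = 13
ES_B = 0; EF_B = 15
ES_C = 0; EF_C = 8
ES_D = 8; EF_D = 8+4 = 12
ES_E = max(EF_A=13, EF_B=15, EF_C=8, EF_D=12) = 15; EF_E = 15+4 = 19
Expected project duration μ = 19 days. Critical path: B → E.

Variance along critical path = 9.000 + 2.778 = 11.778; σ = √11.778 = 3.432 days.
Z = (24 − 19) / 3.432 = 1.457
P(T ≤ 24) = Φ(1.457) ≈ 0.927

0.927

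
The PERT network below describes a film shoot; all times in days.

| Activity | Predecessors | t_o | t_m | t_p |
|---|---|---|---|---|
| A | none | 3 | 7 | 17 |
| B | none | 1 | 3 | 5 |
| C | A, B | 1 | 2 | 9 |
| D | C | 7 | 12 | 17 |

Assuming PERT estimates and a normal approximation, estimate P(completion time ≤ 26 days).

0.829

te_A = (3 + 4·7 + 17)/6 = 48/6 = 8; σ²_A = ((17−3)/6)² = 5.444
te_B = (1 + 4·3 + 5)/6 = 18/6 = 3; σ²_B = ((5−1)/6)² = 0.444
te_C = (1 + 4·2 + 9)/6 = 18/6 = 3; σ²_C = ((9−1)/6)² = 1.778
te_D = (7 + 4·12 + 17)/6 = 72/6 = 12; σ²_D = ((17−7)/6)² = 2.778

Forward pass:
ES_A = 0; EF_A = 8
ES_B = 0; EF_B = 3
ES_C = max(EF_A=8, EF_B=3) = 8; EF_C = 8+3 = 11
ES_D = 11; EF_D = 11+12 = 23
Expected project duration μ = 23 days. Critical path: A → C → D.

Variance along critical path = 5.444 + 1.778 + 2.778 = 10.000; σ = √10.000 = 3.162 days.
Z = (26 − 23) / 3.162 = 0.949
P(T ≤ 26) = Φ(0.949) ≈ 0.829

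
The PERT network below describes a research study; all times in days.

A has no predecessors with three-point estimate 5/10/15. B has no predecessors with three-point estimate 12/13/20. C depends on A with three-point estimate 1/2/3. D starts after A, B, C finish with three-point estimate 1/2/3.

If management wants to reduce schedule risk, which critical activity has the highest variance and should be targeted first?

te_A = (5 + 4·10 + 15)/6 = 60/6 = 10; σ²_A = ((15−5)/6)² = 2.778
te_B = (12 + 4·13 + 20)/6 = 84/6 = 14; σ²_B = ((20−12)/6)² = 1.778
te_C = (1 + 4·2 + 3)/6 = 12/6 = 2; σ²_C = ((3−1)/6)² = 0.111
te_D = (1 + 4·2 + 3)/6 = 12/6 = 2; σ²_D = ((3−1)/6)² = 0.111

Forward pass:
ES_A = 0; EF_A = 10
ES_B = 0; EF_B = 14
ES_C = 10; EF_C = 10+2 = 12
ES_D = max(EF_A=10, EF_B=14, EF_C=12) = 14; EF_D = 14+2 = 16
Expected project duration μ = 16 days. Critical path: B → D.

Variances on critical path: σ²_B=1.778, σ²_D=0.111.
Largest is σ²_B = 1.778.

B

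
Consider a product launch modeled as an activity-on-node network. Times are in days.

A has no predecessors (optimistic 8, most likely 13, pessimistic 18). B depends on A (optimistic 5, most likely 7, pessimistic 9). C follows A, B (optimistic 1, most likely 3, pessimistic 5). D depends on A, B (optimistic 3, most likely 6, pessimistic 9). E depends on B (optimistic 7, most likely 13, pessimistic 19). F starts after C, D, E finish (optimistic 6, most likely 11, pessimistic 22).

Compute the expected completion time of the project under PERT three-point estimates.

te_A = (8 + 4·13 + 18)/6 = 78/6 = 13
te_B = (5 + 4·7 + 9)/6 = 42/6 = 7
te_C = (1 + 4·3 + 5)/6 = 18/6 = 3
te_D = (3 + 4·6 + 9)/6 = 36/6 = 6
te_E = (7 + 4·13 + 19)/6 = 78/6 = 13
te_F = (6 + 4·11 + 22)/6 = 72/6 = 12

Forward pass:
ES_A = 0; EF_A = 13
ES_B = 13; EF_B = 13+7 = 20
ES_C = max(EF_A=13, EF_B=20) = 20; EF_C = 20+3 = 23
ES_D = max(EF_A=13, EF_B=20) = 20; EF_D = 20+6 = 26
ES_E = 20; EF_E = 20+13 = 33
ES_F = max(EF_C=23, EF_D=26, EF_E=33) = 33; EF_F = 33+12 = 45
Expected project duration μ = 45 days. Critical path: A → B → E → F.

45 days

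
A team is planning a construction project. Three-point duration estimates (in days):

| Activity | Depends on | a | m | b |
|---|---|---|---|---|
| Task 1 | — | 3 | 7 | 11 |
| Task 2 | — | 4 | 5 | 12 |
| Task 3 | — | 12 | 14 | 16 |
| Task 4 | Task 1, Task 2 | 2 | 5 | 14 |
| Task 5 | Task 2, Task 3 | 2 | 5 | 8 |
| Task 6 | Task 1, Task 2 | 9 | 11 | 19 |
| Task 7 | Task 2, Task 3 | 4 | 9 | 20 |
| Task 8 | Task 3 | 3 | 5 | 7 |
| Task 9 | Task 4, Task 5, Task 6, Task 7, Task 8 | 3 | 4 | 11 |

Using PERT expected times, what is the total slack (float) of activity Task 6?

te_Task 1 = (3 + 4·7 + 11)/6 = 42/6 = 7
te_Task 2 = (4 + 4·5 + 12)/6 = 36/6 = 6
te_Task 3 = (12 + 4·14 + 16)/6 = 84/6 = 14
te_Task 4 = (2 + 4·5 + 14)/6 = 36/6 = 6
te_Task 5 = (2 + 4·5 + 8)/6 = 30/6 = 5
te_Task 6 = (9 + 4·11 + 19)/6 = 72/6 = 12
te_Task 7 = (4 + 4·9 + 20)/6 = 60/6 = 10
te_Task 8 = (3 + 4·5 + 7)/6 = 30/6 = 5
te_Task 9 = (3 + 4·4 + 11)/6 = 30/6 = 5

Forward pass:
ES_Task 1 = 0; EF_Task 1 = 7
ES_Task 2 = 0; EF_Task 2 = 6
ES_Task 3 = 0; EF_Task 3 = 14
ES_Task 4 = max(EF_Task 1=7, EF_Task 2=6) = 7; EF_Task 4 = 7+6 = 13
ES_Task 5 = max(EF_Task 2=6, EF_Task 3=14) = 14; EF_Task 5 = 14+5 = 19
ES_Task 6 = max(EF_Task 1=7, EF_Task 2=6) = 7; EF_Task 6 = 7+12 = 19
ES_Task 7 = max(EF_Task 2=6, EF_Task 3=14) = 14; EF_Task 7 = 14+10 = 24
ES_Task 8 = 14; EF_Task 8 = 14+5 = 19
ES_Task 9 = max(EF_Task 4=13, EF_Task 5=19, EF_Task 6=19, EF_Task 7=24, EF_Task 8=19) = 24; EF_Task 9 = 24+5 = 29
Expected project duration μ = 29 days. Critical path: Task 3 → Task 7 → Task 9.

Backward pass:
LF_Task 9 = 29; LS_Task 9 = 29−5 = 24
LF_Task 8 = LS_Task 9 = 24; LS_Task 8 = 24−5 = 19
LF_Task 7 = LS_Task 9 = 24; LS_Task 7 = 24−10 = 14
LF_Task 6 = LS_Task 9 = 24; LS_Task 6 = 24−12 = 12
LF_Task 5 = LS_Task 9 = 24; LS_Task 5 = 24−5 = 19
LF_Task 4 = LS_Task 9 = 24; LS_Task 4 = 24−6 = 18
LF_Task 3 = min(LS_Task 5=19, LS_Task 7=14, LS_Task 8=19) = 14; LS_Task 3 = 14−14 = 0
LF_Task 2 = min(LS_Task 4=18, LS_Task 5=19, LS_Task 6=12, LS_Task 7=14) = 12; LS_Task 2 = 12−6 = 6
LF_Task 1 = min(LS_Task 4=18, LS_Task 6=12) = 12; LS_Task 1 = 12−7 = 5
Slack_Task 6 = LS_Task 6 − ES_Task 6 = 12 − 7 = 5

5 days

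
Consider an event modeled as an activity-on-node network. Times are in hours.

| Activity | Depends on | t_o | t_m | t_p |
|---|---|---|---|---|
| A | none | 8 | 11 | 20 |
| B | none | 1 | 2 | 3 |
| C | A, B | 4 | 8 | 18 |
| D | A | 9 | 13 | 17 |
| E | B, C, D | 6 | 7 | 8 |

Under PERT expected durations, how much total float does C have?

4 hours

te_A = (8 + 4·11 + 20)/6 = 72/6 = 12
te_B = (1 + 4·2 + 3)/6 = 12/6 = 2
te_C = (4 + 4·8 + 18)/6 = 54/6 = 9
te_D = (9 + 4·13 + 17)/6 = 78/6 = 13
te_E = (6 + 4·7 + 8)/6 = 42/6 = 7

Forward pass:
ES_A = 0; EF_A = 12
ES_B = 0; EF_B = 2
ES_C = max(EF_A=12, EF_B=2) = 12; EF_C = 12+9 = 21
ES_D = 12; EF_D = 12+13 = 25
ES_E = max(EF_B=2, EF_C=21, EF_D=25) = 25; EF_E = 25+7 = 32
Expected project duration μ = 32 hours. Critical path: A → D → E.

Backward pass:
LF_E = 32; LS_E = 32−7 = 25
LF_D = LS_E = 25; LS_D = 25−13 = 12
LF_C = LS_E = 25; LS_C = 25−9 = 16
LF_B = min(LS_C=16, LS_E=25) = 16; LS_B = 16−2 = 14
LF_A = min(LS_C=16, LS_D=12) = 12; LS_A = 12−12 = 0
Slack_C = LS_C − ES_C = 16 − 12 = 4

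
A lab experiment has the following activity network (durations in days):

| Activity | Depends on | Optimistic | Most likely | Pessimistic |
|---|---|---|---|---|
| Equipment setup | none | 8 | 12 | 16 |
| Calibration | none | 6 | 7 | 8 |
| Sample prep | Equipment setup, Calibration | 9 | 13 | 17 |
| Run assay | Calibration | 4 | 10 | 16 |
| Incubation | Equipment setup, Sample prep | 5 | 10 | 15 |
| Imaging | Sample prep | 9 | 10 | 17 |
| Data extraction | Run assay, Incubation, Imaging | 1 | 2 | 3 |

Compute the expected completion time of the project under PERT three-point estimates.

te_Equipment setup = (8 + 4·12 + 16)/6 = 72/6 = 12
te_Calibration = (6 + 4·7 + 8)/6 = 42/6 = 7
te_Sample prep = (9 + 4·13 + 17)/6 = 78/6 = 13
te_Run assay = (4 + 4·10 + 16)/6 = 60/6 = 10
te_Incubation = (5 + 4·10 + 15)/6 = 60/6 = 10
te_Imaging = (9 + 4·10 + 17)/6 = 66/6 = 11
te_Data extraction = (1 + 4·2 + 3)/6 = 12/6 = 2

Forward pass:
ES_Equipment setup = 0; EF_Equipment setup = 12
ES_Calibration = 0; EF_Calibration = 7
ES_Sample prep = max(EF_Equipment setup=12, EF_Calibration=7) = 12; EF_Sample prep = 12+13 = 25
ES_Run assay = 7; EF_Run assay = 7+10 = 17
ES_Incubation = max(EF_Equipment setup=12, EF_Sample prep=25) = 25; EF_Incubation = 25+10 = 35
ES_Imaging = 25; EF_Imaging = 25+11 = 36
ES_Data extraction = max(EF_Run assay=17, EF_Incubation=35, EF_Imaging=36) = 36; EF_Data extraction = 36+2 = 38
Expected project duration μ = 38 days. Critical path: Equipment setup → Sample prep → Imaging → Data extraction.

38 days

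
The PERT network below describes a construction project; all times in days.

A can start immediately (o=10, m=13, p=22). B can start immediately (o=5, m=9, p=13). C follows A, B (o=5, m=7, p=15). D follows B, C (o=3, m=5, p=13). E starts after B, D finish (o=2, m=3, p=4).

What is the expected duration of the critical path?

te_A = (10 + 4·13 + 22)/6 = 84/6 = 14
te_B = (5 + 4·9 + 13)/6 = 54/6 = 9
te_C = (5 + 4·7 + 15)/6 = 48/6 = 8
te_D = (3 + 4·5 + 13)/6 = 36/6 = 6
te_E = (2 + 4·3 + 4)/6 = 18/6 = 3

Forward pass:
ES_A = 0; EF_A = 14
ES_B = 0; EF_B = 9
ES_C = max(EF_A=14, EF_B=9) = 14; EF_C = 14+8 = 22
ES_D = max(EF_B=9, EF_C=22) = 22; EF_D = 22+6 = 28
ES_E = max(EF_B=9, EF_D=28) = 28; EF_E = 28+3 = 31
Expected project duration μ = 31 days. Critical path: A → C → D → E.

31 days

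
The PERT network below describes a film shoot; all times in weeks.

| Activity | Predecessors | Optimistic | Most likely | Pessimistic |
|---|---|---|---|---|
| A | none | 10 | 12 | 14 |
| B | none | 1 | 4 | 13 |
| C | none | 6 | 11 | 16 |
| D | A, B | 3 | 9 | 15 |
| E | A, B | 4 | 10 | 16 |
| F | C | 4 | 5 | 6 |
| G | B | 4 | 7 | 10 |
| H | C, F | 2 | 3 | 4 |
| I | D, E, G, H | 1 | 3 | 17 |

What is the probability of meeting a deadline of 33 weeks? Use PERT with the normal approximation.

0.961

te_A = (10 + 4·12 + 14)/6 = 72/6 = 12; σ²_A = ((14−10)/6)² = 0.444
te_B = (1 + 4·4 + 13)/6 = 30/6 = 5; σ²_B = ((13−1)/6)² = 4.000
te_C = (6 + 4·11 + 16)/6 = 66/6 = 11; σ²_C = ((16−6)/6)² = 2.778
te_D = (3 + 4·9 + 15)/6 = 54/6 = 9; σ²_D = ((15−3)/6)² = 4.000
te_E = (4 + 4·10 + 16)/6 = 60/6 = 10; σ²_E = ((16−4)/6)² = 4.000
te_F = (4 + 4·5 + 6)/6 = 30/6 = 5; σ²_F = ((6−4)/6)² = 0.111
te_G = (4 + 4·7 + 10)/6 = 42/6 = 7; σ²_G = ((10−4)/6)² = 1.000
te_H = (2 + 4·3 + 4)/6 = 18/6 = 3; σ²_H = ((4−2)/6)² = 0.111
te_I = (1 + 4·3 + 17)/6 = 30/6 = 5; σ²_I = ((17−1)/6)² = 7.111

Forward pass:
ES_A = 0; EF_A = 12
ES_B = 0; EF_B = 5
ES_C = 0; EF_C = 11
ES_D = max(EF_A=12, EF_B=5) = 12; EF_D = 12+9 = 21
ES_E = max(EF_A=12, EF_B=5) = 12; EF_E = 12+10 = 22
ES_F = 11; EF_F = 11+5 = 16
ES_G = 5; EF_G = 5+7 = 12
ES_H = max(EF_C=11, EF_F=16) = 16; EF_H = 16+3 = 19
ES_I = max(EF_D=21, EF_E=22, EF_G=12, EF_H=19) = 22; EF_I = 22+5 = 27
Expected project duration μ = 27 weeks. Critical path: A → E → I.

Variance along critical path = 0.444 + 4.000 + 7.111 = 11.556; σ = √11.556 = 3.399 weeks.
Z = (33 − 27) / 3.399 = 1.765
P(T ≤ 33) = Φ(1.765) ≈ 0.961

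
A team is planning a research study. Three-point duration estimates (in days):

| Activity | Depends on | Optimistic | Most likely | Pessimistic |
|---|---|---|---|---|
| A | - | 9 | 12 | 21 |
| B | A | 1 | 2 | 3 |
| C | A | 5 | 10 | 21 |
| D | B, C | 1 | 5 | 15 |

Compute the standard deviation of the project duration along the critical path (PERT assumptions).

te_A = (9 + 4·12 + 21)/6 = 78/6 = 13; σ²_A = ((21−9)/6)² = 4.000
te_B = (1 + 4·2 + 3)/6 = 12/6 = 2; σ²_B = ((3−1)/6)² = 0.111
te_C = (5 + 4·10 + 21)/6 = 66/6 = 11; σ²_C = ((21−5)/6)² = 7.111
te_D = (1 + 4·5 + 15)/6 = 36/6 = 6; σ²_D = ((15−1)/6)² = 5.444

Forward pass:
ES_A = 0; EF_A = 13
ES_B = 13; EF_B = 13+2 = 15
ES_C = 13; EF_C = 13+11 = 24
ES_D = max(EF_B=15, EF_C=24) = 24; EF_D = 24+6 = 30
Expected project duration μ = 30 days. Critical path: A → C → D.

Variance along critical path = 4.000 + 7.111 + 5.444 = 16.556
σ = √16.556 = 4.069 days

4.07 days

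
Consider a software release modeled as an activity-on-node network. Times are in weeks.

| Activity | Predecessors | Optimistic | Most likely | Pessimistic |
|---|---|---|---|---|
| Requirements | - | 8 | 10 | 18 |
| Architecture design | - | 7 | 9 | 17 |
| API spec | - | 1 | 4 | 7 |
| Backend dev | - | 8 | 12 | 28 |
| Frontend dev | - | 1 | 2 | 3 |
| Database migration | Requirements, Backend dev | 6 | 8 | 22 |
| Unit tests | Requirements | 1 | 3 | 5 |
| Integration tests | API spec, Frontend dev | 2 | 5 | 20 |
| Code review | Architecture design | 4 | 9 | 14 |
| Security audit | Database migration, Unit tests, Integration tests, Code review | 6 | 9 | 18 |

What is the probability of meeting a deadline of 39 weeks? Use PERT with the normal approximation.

te_Requirements = (8 + 4·10 + 18)/6 = 66/6 = 11; σ²_Requirements = ((18−8)/6)² = 2.778
te_Architecture design = (7 + 4·9 + 17)/6 = 60/6 = 10; σ²_Architecture design = ((17−7)/6)² = 2.778
te_API spec = (1 + 4·4 + 7)/6 = 24/6 = 4; σ²_API spec = ((7−1)/6)² = 1.000
te_Backend dev = (8 + 4·12 + 28)/6 = 84/6 = 14; σ²_Backend dev = ((28−8)/6)² = 11.111
te_Frontend dev = (1 + 4·2 + 3)/6 = 12/6 = 2; σ²_Frontend dev = ((3−1)/6)² = 0.111
te_Database migration = (6 + 4·8 + 22)/6 = 60/6 = 10; σ²_Database migration = ((22−6)/6)² = 7.111
te_Unit tests = (1 + 4·3 + 5)/6 = 18/6 = 3; σ²_Unit tests = ((5−1)/6)² = 0.444
te_Integration tests = (2 + 4·5 + 20)/6 = 42/6 = 7; σ²_Integration tests = ((20−2)/6)² = 9.000
te_Code review = (4 + 4·9 + 14)/6 = 54/6 = 9; σ²_Code review = ((14−4)/6)² = 2.778
te_Security audit = (6 + 4·9 + 18)/6 = 60/6 = 10; σ²_Security audit = ((18−6)/6)² = 4.000

Forward pass:
ES_Requirements = 0; EF_Requirements = 11
ES_Architecture design = 0; EF_Architecture design = 10
ES_API spec = 0; EF_API spec = 4
ES_Backend dev = 0; EF_Backend dev = 14
ES_Frontend dev = 0; EF_Frontend dev = 2
ES_Database migration = max(EF_Requirements=11, EF_Backend dev=14) = 14; EF_Database migration = 14+10 = 24
ES_Unit tests = 11; EF_Unit tests = 11+3 = 14
ES_Integration tests = max(EF_API spec=4, EF_Frontend dev=2) = 4; EF_Integration tests = 4+7 = 11
ES_Code review = 10; EF_Code review = 10+9 = 19
ES_Security audit = max(EF_Database migration=24, EF_Unit tests=14, EF_Integration tests=11, EF_Code review=19) = 24; EF_Security audit = 24+10 = 34
Expected project duration μ = 34 weeks. Critical path: Backend dev → Database migration → Security audit.

Variance along critical path = 11.111 + 7.111 + 4.000 = 22.222; σ = √22.222 = 4.714 weeks.
Z = (39 − 34) / 4.714 = 1.061
P(T ≤ 39) = Φ(1.061) ≈ 0.856

0.856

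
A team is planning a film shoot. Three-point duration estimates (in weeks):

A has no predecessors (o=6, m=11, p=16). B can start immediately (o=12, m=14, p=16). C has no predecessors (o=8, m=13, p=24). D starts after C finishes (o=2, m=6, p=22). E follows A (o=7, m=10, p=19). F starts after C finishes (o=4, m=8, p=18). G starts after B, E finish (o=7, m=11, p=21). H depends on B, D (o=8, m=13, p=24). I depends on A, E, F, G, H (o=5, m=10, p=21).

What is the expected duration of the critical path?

te_A = (6 + 4·11 + 16)/6 = 66/6 = 11
te_B = (12 + 4·14 + 16)/6 = 84/6 = 14
te_C = (8 + 4·13 + 24)/6 = 84/6 = 14
te_D = (2 + 4·6 + 22)/6 = 48/6 = 8
te_E = (7 + 4·10 + 19)/6 = 66/6 = 11
te_F = (4 + 4·8 + 18)/6 = 54/6 = 9
te_G = (7 + 4·11 + 21)/6 = 72/6 = 12
te_H = (8 + 4·13 + 24)/6 = 84/6 = 14
te_I = (5 + 4·10 + 21)/6 = 66/6 = 11

Forward pass:
ES_A = 0; EF_A = 11
ES_B = 0; EF_B = 14
ES_C = 0; EF_C = 14
ES_D = 14; EF_D = 14+8 = 22
ES_E = 11; EF_E = 11+11 = 22
ES_F = 14; EF_F = 14+9 = 23
ES_G = max(EF_B=14, EF_E=22) = 22; EF_G = 22+12 = 34
ES_H = max(EF_B=14, EF_D=22) = 22; EF_H = 22+14 = 36
ES_I = max(EF_A=11, EF_E=22, EF_F=23, EF_G=34, EF_H=36) = 36; EF_I = 36+11 = 47
Expected project duration μ = 47 weeks. Critical path: C → D → H → I.

47 weeks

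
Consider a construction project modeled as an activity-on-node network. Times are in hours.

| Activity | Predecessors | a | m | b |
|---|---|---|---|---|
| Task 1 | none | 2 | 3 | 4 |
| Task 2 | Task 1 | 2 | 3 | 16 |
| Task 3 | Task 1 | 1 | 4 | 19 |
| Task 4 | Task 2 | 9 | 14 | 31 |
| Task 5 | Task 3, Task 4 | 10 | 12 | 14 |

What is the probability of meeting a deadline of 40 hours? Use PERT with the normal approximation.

0.818

te_Task 1 = (2 + 4·3 + 4)/6 = 18/6 = 3; σ²_Task 1 = ((4−2)/6)² = 0.111
te_Task 2 = (2 + 4·3 + 16)/6 = 30/6 = 5; σ²_Task 2 = ((16−2)/6)² = 5.444
te_Task 3 = (1 + 4·4 + 19)/6 = 36/6 = 6; σ²_Task 3 = ((19−1)/6)² = 9.000
te_Task 4 = (9 + 4·14 + 31)/6 = 96/6 = 16; σ²_Task 4 = ((31−9)/6)² = 13.444
te_Task 5 = (10 + 4·12 + 14)/6 = 72/6 = 12; σ²_Task 5 = ((14−10)/6)² = 0.444

Forward pass:
ES_Task 1 = 0; EF_Task 1 = 3
ES_Task 2 = 3; EF_Task 2 = 3+5 = 8
ES_Task 3 = 3; EF_Task 3 = 3+6 = 9
ES_Task 4 = 8; EF_Task 4 = 8+16 = 24
ES_Task 5 = max(EF_Task 3=9, EF_Task 4=24) = 24; EF_Task 5 = 24+12 = 36
Expected project duration μ = 36 hours. Critical path: Task 1 → Task 2 → Task 4 → Task 5.

Variance along critical path = 0.111 + 5.444 + 13.444 + 0.444 = 19.444; σ = √19.444 = 4.410 hours.
Z = (40 − 36) / 4.410 = 0.907
P(T ≤ 40) = Φ(0.907) ≈ 0.818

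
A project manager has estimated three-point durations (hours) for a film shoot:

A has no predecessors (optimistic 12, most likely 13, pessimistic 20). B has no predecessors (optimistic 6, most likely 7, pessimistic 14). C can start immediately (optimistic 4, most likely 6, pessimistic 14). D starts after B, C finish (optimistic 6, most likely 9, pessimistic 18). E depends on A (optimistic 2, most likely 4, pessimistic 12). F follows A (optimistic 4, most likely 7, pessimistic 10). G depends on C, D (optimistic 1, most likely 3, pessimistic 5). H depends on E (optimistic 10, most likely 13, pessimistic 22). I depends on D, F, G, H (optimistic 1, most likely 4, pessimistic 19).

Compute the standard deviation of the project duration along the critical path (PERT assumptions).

4.19 hours

te_A = (12 + 4·13 + 20)/6 = 84/6 = 14; σ²_A = ((20−12)/6)² = 1.778
te_B = (6 + 4·7 + 14)/6 = 48/6 = 8; σ²_B = ((14−6)/6)² = 1.778
te_C = (4 + 4·6 + 14)/6 = 42/6 = 7; σ²_C = ((14−4)/6)² = 2.778
te_D = (6 + 4·9 + 18)/6 = 60/6 = 10; σ²_D = ((18−6)/6)² = 4.000
te_E = (2 + 4·4 + 12)/6 = 30/6 = 5; σ²_E = ((12−2)/6)² = 2.778
te_F = (4 + 4·7 + 10)/6 = 42/6 = 7; σ²_F = ((10−4)/6)² = 1.000
te_G = (1 + 4·3 + 5)/6 = 18/6 = 3; σ²_G = ((5−1)/6)² = 0.444
te_H = (10 + 4·13 + 22)/6 = 84/6 = 14; σ²_H = ((22−10)/6)² = 4.000
te_I = (1 + 4·4 + 19)/6 = 36/6 = 6; σ²_I = ((19−1)/6)² = 9.000

Forward pass:
ES_A = 0; EF_A = 14
ES_B = 0; EF_B = 8
ES_C = 0; EF_C = 7
ES_D = max(EF_B=8, EF_C=7) = 8; EF_D = 8+10 = 18
ES_E = 14; EF_E = 14+5 = 19
ES_F = 14; EF_F = 14+7 = 21
ES_G = max(EF_C=7, EF_D=18) = 18; EF_G = 18+3 = 21
ES_H = 19; EF_H = 19+14 = 33
ES_I = max(EF_D=18, EF_F=21, EF_G=21, EF_H=33) = 33; EF_I = 33+6 = 39
Expected project duration μ = 39 hours. Critical path: A → E → H → I.

Variance along critical path = 1.778 + 2.778 + 4.000 + 9.000 = 17.556
σ = √17.556 = 4.190 hours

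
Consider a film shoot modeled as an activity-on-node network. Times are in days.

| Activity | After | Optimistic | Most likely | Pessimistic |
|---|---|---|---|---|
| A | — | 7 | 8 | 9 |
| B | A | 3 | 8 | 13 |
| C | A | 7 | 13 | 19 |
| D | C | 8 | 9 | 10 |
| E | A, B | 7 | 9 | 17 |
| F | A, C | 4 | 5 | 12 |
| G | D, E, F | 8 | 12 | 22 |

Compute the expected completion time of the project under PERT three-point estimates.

43 days

te_A = (7 + 4·8 + 9)/6 = 48/6 = 8
te_B = (3 + 4·8 + 13)/6 = 48/6 = 8
te_C = (7 + 4·13 + 19)/6 = 78/6 = 13
te_D = (8 + 4·9 + 10)/6 = 54/6 = 9
te_E = (7 + 4·9 + 17)/6 = 60/6 = 10
te_F = (4 + 4·5 + 12)/6 = 36/6 = 6
te_G = (8 + 4·12 + 22)/6 = 78/6 = 13

Forward pass:
ES_A = 0; EF_A = 8
ES_B = 8; EF_B = 8+8 = 16
ES_C = 8; EF_C = 8+13 = 21
ES_D = 21; EF_D = 21+9 = 30
ES_E = max(EF_A=8, EF_B=16) = 16; EF_E = 16+10 = 26
ES_F = max(EF_A=8, EF_C=21) = 21; EF_F = 21+6 = 27
ES_G = max(EF_D=30, EF_E=26, EF_F=27) = 30; EF_G = 30+13 = 43
Expected project duration μ = 43 days. Critical path: A → C → D → G.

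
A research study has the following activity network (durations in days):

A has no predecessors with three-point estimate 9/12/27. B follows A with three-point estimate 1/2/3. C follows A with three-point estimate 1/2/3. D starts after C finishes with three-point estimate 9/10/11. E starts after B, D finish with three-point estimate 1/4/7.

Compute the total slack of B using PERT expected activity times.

te_A = (9 + 4·12 + 27)/6 = 84/6 = 14
te_B = (1 + 4·2 + 3)/6 = 12/6 = 2
te_C = (1 + 4·2 + 3)/6 = 12/6 = 2
te_D = (9 + 4·10 + 11)/6 = 60/6 = 10
te_E = (1 + 4·4 + 7)/6 = 24/6 = 4

Forward pass:
ES_A = 0; EF_A = 14
ES_B = 14; EF_B = 14+2 = 16
ES_C = 14; EF_C = 14+2 = 16
ES_D = 16; EF_D = 16+10 = 26
ES_E = max(EF_B=16, EF_D=26) = 26; EF_E = 26+4 = 30
Expected project duration μ = 30 days. Critical path: A → C → D → E.

Backward pass:
LF_E = 30; LS_E = 30−4 = 26
LF_D = LS_E = 26; LS_D = 26−10 = 16
LF_C = LS_D = 16; LS_C = 16−2 = 14
LF_B = LS_E = 26; LS_B = 26−2 = 24
LF_A = min(LS_B=24, LS_C=14) = 14; LS_A = 14−14 = 0
Slack_B = LS_B − ES_B = 24 − 14 = 10

10 days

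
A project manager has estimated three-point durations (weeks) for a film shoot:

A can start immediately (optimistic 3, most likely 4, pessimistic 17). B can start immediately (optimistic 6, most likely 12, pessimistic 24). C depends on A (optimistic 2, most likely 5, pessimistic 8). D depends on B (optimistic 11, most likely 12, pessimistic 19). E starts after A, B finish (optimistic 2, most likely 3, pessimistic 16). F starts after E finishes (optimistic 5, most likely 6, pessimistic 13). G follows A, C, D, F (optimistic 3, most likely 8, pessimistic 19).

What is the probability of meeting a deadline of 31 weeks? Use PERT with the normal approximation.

0.172

te_A = (3 + 4·4 + 17)/6 = 36/6 = 6; σ²_A = ((17−3)/6)² = 5.444
te_B = (6 + 4·12 + 24)/6 = 78/6 = 13; σ²_B = ((24−6)/6)² = 9.000
te_C = (2 + 4·5 + 8)/6 = 30/6 = 5; σ²_C = ((8−2)/6)² = 1.000
te_D = (11 + 4·12 + 19)/6 = 78/6 = 13; σ²_D = ((19−11)/6)² = 1.778
te_E = (2 + 4·3 + 16)/6 = 30/6 = 5; σ²_E = ((16−2)/6)² = 5.444
te_F = (5 + 4·6 + 13)/6 = 42/6 = 7; σ²_F = ((13−5)/6)² = 1.778
te_G = (3 + 4·8 + 19)/6 = 54/6 = 9; σ²_G = ((19−3)/6)² = 7.111

Forward pass:
ES_A = 0; EF_A = 6
ES_B = 0; EF_B = 13
ES_C = 6; EF_C = 6+5 = 11
ES_D = 13; EF_D = 13+13 = 26
ES_E = max(EF_A=6, EF_B=13) = 13; EF_E = 13+5 = 18
ES_F = 18; EF_F = 18+7 = 25
ES_G = max(EF_A=6, EF_C=11, EF_D=26, EF_F=25) = 26; EF_G = 26+9 = 35
Expected project duration μ = 35 weeks. Critical path: B → D → G.

Variance along critical path = 9.000 + 1.778 + 7.111 = 17.889; σ = √17.889 = 4.230 weeks.
Z = (31 − 35) / 4.230 = -0.946
P(T ≤ 31) = Φ(-0.946) ≈ 0.172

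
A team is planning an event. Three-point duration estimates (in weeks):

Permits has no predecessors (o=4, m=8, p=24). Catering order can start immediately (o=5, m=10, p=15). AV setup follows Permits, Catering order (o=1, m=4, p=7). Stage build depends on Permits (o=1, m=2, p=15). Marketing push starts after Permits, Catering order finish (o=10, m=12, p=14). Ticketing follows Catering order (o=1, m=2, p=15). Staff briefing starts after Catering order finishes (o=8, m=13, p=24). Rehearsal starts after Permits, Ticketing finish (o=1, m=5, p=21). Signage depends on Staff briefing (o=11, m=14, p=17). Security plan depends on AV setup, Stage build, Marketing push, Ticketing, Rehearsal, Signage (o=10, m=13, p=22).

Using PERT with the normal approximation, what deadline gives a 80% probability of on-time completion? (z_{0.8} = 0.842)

te_Permits = (4 + 4·8 + 24)/6 = 60/6 = 10; σ²_Permits = ((24−4)/6)² = 11.111
te_Catering order = (5 + 4·10 + 15)/6 = 60/6 = 10; σ²_Catering order = ((15−5)/6)² = 2.778
te_AV setup = (1 + 4·4 + 7)/6 = 24/6 = 4; σ²_AV setup = ((7−1)/6)² = 1.000
te_Stage build = (1 + 4·2 + 15)/6 = 24/6 = 4; σ²_Stage build = ((15−1)/6)² = 5.444
te_Marketing push = (10 + 4·12 + 14)/6 = 72/6 = 12; σ²_Marketing push = ((14−10)/6)² = 0.444
te_Ticketing = (1 + 4·2 + 15)/6 = 24/6 = 4; σ²_Ticketing = ((15−1)/6)² = 5.444
te_Staff briefing = (8 + 4·13 + 24)/6 = 84/6 = 14; σ²_Staff briefing = ((24−8)/6)² = 7.111
te_Rehearsal = (1 + 4·5 + 21)/6 = 42/6 = 7; σ²_Rehearsal = ((21−1)/6)² = 11.111
te_Signage = (11 + 4·14 + 17)/6 = 84/6 = 14; σ²_Signage = ((17−11)/6)² = 1.000
te_Security plan = (10 + 4·13 + 22)/6 = 84/6 = 14; σ²_Security plan = ((22−10)/6)² = 4.000

Forward pass:
ES_Permits = 0; EF_Permits = 10
ES_Catering order = 0; EF_Catering order = 10
ES_AV setup = max(EF_Permits=10, EF_Catering order=10) = 10; EF_AV setup = 10+4 = 14
ES_Stage build = 10; EF_Stage build = 10+4 = 14
ES_Marketing push = max(EF_Permits=10, EF_Catering order=10) = 10; EF_Marketing push = 10+12 = 22
ES_Ticketing = 10; EF_Ticketing = 10+4 = 14
ES_Staff briefing = 10; EF_Staff briefing = 10+14 = 24
ES_Rehearsal = max(EF_Permits=10, EF_Ticketing=14) = 14; EF_Rehearsal = 14+7 = 21
ES_Signage = 24; EF_Signage = 24+14 = 38
ES_Security plan = max(EF_AV setup=14, EF_Stage build=14, EF_Marketing push=22, EF_Ticketing=14, EF_Rehearsal=21, EF_Signage=38) = 38; EF_Security plan = 38+14 = 52
Expected project duration μ = 52 weeks. Critical path: Catering order → Staff briefing → Signage → Security plan.

Variance along critical path = 2.778 + 7.111 + 1.000 + 4.000 = 14.889; σ = 3.859 weeks.
D = μ + z·σ = 52 + 0.842·3.859 = 55.2 weeks

55.2 weeks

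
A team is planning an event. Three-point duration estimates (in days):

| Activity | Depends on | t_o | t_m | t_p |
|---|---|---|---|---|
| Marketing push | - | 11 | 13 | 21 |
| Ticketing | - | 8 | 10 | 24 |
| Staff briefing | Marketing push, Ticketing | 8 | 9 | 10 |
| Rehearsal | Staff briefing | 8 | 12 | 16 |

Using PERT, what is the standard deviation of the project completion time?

te_Marketing push = (11 + 4·13 + 21)/6 = 84/6 = 14; σ²_Marketing push = ((21−11)/6)² = 2.778
te_Ticketing = (8 + 4·10 + 24)/6 = 72/6 = 12; σ²_Ticketing = ((24−8)/6)² = 7.111
te_Staff briefing = (8 + 4·9 + 10)/6 = 54/6 = 9; σ²_Staff briefing = ((10−8)/6)² = 0.111
te_Rehearsal = (8 + 4·12 + 16)/6 = 72/6 = 12; σ²_Rehearsal = ((16−8)/6)² = 1.778

Forward pass:
ES_Marketing push = 0; EF_Marketing push = 14
ES_Ticketing = 0; EF_Ticketing = 12
ES_Staff briefing = max(EF_Marketing push=14, EF_Ticketing=12) = 14; EF_Staff briefing = 14+9 = 23
ES_Rehearsal = 23; EF_Rehearsal = 23+12 = 35
Expected project duration μ = 35 days. Critical path: Marketing push → Staff briefing → Rehearsal.

Variance along critical path = 2.778 + 0.111 + 1.778 = 4.667
σ = √4.667 = 2.160 days

2.16 days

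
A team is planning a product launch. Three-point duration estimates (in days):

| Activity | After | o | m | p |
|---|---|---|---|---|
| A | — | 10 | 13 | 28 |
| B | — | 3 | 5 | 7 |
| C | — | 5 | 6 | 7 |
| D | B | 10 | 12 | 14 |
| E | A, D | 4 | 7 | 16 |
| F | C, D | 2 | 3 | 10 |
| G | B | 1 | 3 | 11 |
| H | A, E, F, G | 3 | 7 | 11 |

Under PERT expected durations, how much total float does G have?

16 days

te_A = (10 + 4·13 + 28)/6 = 90/6 = 15
te_B = (3 + 4·5 + 7)/6 = 30/6 = 5
te_C = (5 + 4·6 + 7)/6 = 36/6 = 6
te_D = (10 + 4·12 + 14)/6 = 72/6 = 12
te_E = (4 + 4·7 + 16)/6 = 48/6 = 8
te_F = (2 + 4·3 + 10)/6 = 24/6 = 4
te_G = (1 + 4·3 + 11)/6 = 24/6 = 4
te_H = (3 + 4·7 + 11)/6 = 42/6 = 7

Forward pass:
ES_A = 0; EF_A = 15
ES_B = 0; EF_B = 5
ES_C = 0; EF_C = 6
ES_D = 5; EF_D = 5+12 = 17
ES_E = max(EF_A=15, EF_D=17) = 17; EF_E = 17+8 = 25
ES_F = max(EF_C=6, EF_D=17) = 17; EF_F = 17+4 = 21
ES_G = 5; EF_G = 5+4 = 9
ES_H = max(EF_A=15, EF_E=25, EF_F=21, EF_G=9) = 25; EF_H = 25+7 = 32
Expected project duration μ = 32 days. Critical path: B → D → E → H.

Backward pass:
LF_H = 32; LS_H = 32−7 = 25
LF_G = LS_H = 25; LS_G = 25−4 = 21
LF_F = LS_H = 25; LS_F = 25−4 = 21
LF_E = LS_H = 25; LS_E = 25−8 = 17
LF_D = min(LS_E=17, LS_F=21) = 17; LS_D = 17−12 = 5
LF_C = LS_F = 21; LS_C = 21−6 = 15
LF_B = min(LS_D=5, LS_G=21) = 5; LS_B = 5−5 = 0
LF_A = min(LS_E=17, LS_H=25) = 17; LS_A = 17−15 = 2
Slack_G = LS_G − ES_G = 21 − 5 = 16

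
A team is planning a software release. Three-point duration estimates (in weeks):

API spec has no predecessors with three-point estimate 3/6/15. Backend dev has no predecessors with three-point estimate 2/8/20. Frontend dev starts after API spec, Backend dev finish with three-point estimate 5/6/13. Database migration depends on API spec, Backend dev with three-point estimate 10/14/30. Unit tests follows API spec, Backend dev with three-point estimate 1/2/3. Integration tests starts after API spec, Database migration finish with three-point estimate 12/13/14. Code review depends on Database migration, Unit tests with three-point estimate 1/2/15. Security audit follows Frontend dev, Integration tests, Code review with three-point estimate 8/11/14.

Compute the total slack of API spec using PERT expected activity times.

te_API spec = (3 + 4·6 + 15)/6 = 42/6 = 7
te_Backend dev = (2 + 4·8 + 20)/6 = 54/6 = 9
te_Frontend dev = (5 + 4·6 + 13)/6 = 42/6 = 7
te_Database migration = (10 + 4·14 + 30)/6 = 96/6 = 16
te_Unit tests = (1 + 4·2 + 3)/6 = 12/6 = 2
te_Integration tests = (12 + 4·13 + 14)/6 = 78/6 = 13
te_Code review = (1 + 4·2 + 15)/6 = 24/6 = 4
te_Security audit = (8 + 4·11 + 14)/6 = 66/6 = 11

Forward pass:
ES_API spec = 0; EF_API spec = 7
ES_Backend dev = 0; EF_Backend dev = 9
ES_Frontend dev = max(EF_API spec=7, EF_Backend dev=9) = 9; EF_Frontend dev = 9+7 = 16
ES_Database migration = max(EF_API spec=7, EF_Backend dev=9) = 9; EF_Database migration = 9+16 = 25
ES_Unit tests = max(EF_API spec=7, EF_Backend dev=9) = 9; EF_Unit tests = 9+2 = 11
ES_Integration tests = max(EF_API spec=7, EF_Database migration=25) = 25; EF_Integration tests = 25+13 = 38
ES_Code review = max(EF_Database migration=25, EF_Unit tests=11) = 25; EF_Code review = 25+4 = 29
ES_Security audit = max(EF_Frontend dev=16, EF_Integration tests=38, EF_Code review=29) = 38; EF_Security audit = 38+11 = 49
Expected project duration μ = 49 weeks. Critical path: Backend dev → Database migration → Integration tests → Security audit.

Backward pass:
LF_Security audit = 49; LS_Security audit = 49−11 = 38
LF_Code review = LS_Security audit = 38; LS_Code review = 38−4 = 34
LF_Integration tests = LS_Security audit = 38; LS_Integration tests = 38−13 = 25
LF_Unit tests = LS_Code review = 34; LS_Unit tests = 34−2 = 32
LF_Database migration = min(LS_Integration tests=25, LS_Code review=34) = 25; LS_Database migration = 25−16 = 9
LF_Frontend dev = LS_Security audit = 38; LS_Frontend dev = 38−7 = 31
LF_Backend dev = min(LS_Frontend dev=31, LS_Database migration=9, LS_Unit tests=32) = 9; LS_Backend dev = 9−9 = 0
LF_API spec = min(LS_Frontend dev=31, LS_Database migration=9, LS_Unit tests=32, LS_Integration tests=25) = 9; LS_API spec = 9−7 = 2
Slack_API spec = LS_API spec − ES_API spec = 2 − 0 = 2

2 weeks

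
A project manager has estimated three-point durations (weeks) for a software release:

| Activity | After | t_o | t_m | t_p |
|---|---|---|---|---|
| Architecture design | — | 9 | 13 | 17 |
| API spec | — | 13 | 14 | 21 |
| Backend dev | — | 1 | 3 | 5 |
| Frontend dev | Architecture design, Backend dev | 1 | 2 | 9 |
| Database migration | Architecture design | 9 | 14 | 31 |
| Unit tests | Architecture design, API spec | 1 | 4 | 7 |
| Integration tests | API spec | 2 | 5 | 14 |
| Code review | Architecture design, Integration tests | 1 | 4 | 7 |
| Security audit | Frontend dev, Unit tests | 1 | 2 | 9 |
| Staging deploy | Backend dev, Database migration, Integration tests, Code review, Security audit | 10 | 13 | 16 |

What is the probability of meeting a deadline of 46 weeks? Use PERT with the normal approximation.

te_Architecture design = (9 + 4·13 + 17)/6 = 78/6 = 13; σ²_Architecture design = ((17−9)/6)² = 1.778
te_API spec = (13 + 4·14 + 21)/6 = 90/6 = 15; σ²_API spec = ((21−13)/6)² = 1.778
te_Backend dev = (1 + 4·3 + 5)/6 = 18/6 = 3; σ²_Backend dev = ((5−1)/6)² = 0.444
te_Frontend dev = (1 + 4·2 + 9)/6 = 18/6 = 3; σ²_Frontend dev = ((9−1)/6)² = 1.778
te_Database migration = (9 + 4·14 + 31)/6 = 96/6 = 16; σ²_Database migration = ((31−9)/6)² = 13.444
te_Unit tests = (1 + 4·4 + 7)/6 = 24/6 = 4; σ²_Unit tests = ((7−1)/6)² = 1.000
te_Integration tests = (2 + 4·5 + 14)/6 = 36/6 = 6; σ²_Integration tests = ((14−2)/6)² = 4.000
te_Code review = (1 + 4·4 + 7)/6 = 24/6 = 4; σ²_Code review = ((7−1)/6)² = 1.000
te_Security audit = (1 + 4·2 + 9)/6 = 18/6 = 3; σ²_Security audit = ((9−1)/6)² = 1.778
te_Staging deploy = (10 + 4·13 + 16)/6 = 78/6 = 13; σ²_Staging deploy = ((16−10)/6)² = 1.000

Forward pass:
ES_Architecture design = 0; EF_Architecture design = 13
ES_API spec = 0; EF_API spec = 15
ES_Backend dev = 0; EF_Backend dev = 3
ES_Frontend dev = max(EF_Architecture design=13, EF_Backend dev=3) = 13; EF_Frontend dev = 13+3 = 16
ES_Database migration = 13; EF_Database migration = 13+16 = 29
ES_Unit tests = max(EF_Architecture design=13, EF_API spec=15) = 15; EF_Unit tests = 15+4 = 19
ES_Integration tests = 15; EF_Integration tests = 15+6 = 21
ES_Code review = max(EF_Architecture design=13, EF_Integration tests=21) = 21; EF_Code review = 21+4 = 25
ES_Security audit = max(EF_Frontend dev=16, EF_Unit tests=19) = 19; EF_Security audit = 19+3 = 22
ES_Staging deploy = max(EF_Backend dev=3, EF_Database migration=29, EF_Integration tests=21, EF_Code review=25, EF_Security audit=22) = 29; EF_Staging deploy = 29+13 = 42
Expected project duration μ = 42 weeks. Critical path: Architecture design → Database migration → Staging deploy.

Variance along critical path = 1.778 + 13.444 + 1.000 = 16.222; σ = √16.222 = 4.028 weeks.
Z = (46 − 42) / 4.028 = 0.993
P(T ≤ 46) = Φ(0.993) ≈ 0.840

0.840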